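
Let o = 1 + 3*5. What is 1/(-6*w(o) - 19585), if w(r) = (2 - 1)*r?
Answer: -1/19681 ≈ -5.0810e-5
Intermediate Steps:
o = 16 (o = 1 + 15 = 16)
w(r) = r (w(r) = 1*r = r)
1/(-6*w(o) - 19585) = 1/(-6*16 - 19585) = 1/(-96 - 19585) = 1/(-19681) = -1/19681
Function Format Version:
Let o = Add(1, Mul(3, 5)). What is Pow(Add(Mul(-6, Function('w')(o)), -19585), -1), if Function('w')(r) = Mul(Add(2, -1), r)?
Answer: Rational(-1, 19681) ≈ -5.0810e-5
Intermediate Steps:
o = 16 (o = Add(1, 15) = 16)
Function('w')(r) = r (Function('w')(r) = Mul(1, r) = r)
Pow(Add(Mul(-6, Function('w')(o)), -19585), -1) = Pow(Add(Mul(-6, 16), -19585), -1) = Pow(Add(-96, -19585), -1) = Pow(-19681, -1) = Rational(-1, 19681)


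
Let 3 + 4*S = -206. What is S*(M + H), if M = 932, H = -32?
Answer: -47025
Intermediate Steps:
S = -209/4 (S = -3/4 + (1/4)*(-206) = -3/4 - 103/2 = -209/4 ≈ -52.250)
S*(M + H) = -209*(932 - 32)/4 = -209/4*900 = -47025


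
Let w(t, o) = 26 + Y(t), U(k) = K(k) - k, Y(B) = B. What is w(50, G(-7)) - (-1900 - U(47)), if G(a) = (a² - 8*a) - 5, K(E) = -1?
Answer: 1928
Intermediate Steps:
G(a) = -5 + a² - 8*a
U(k) = -1 - k
w(t, o) = 26 + t
w(50, G(-7)) - (-1900 - U(47)) = (26 + 50) - (-1900 - (-1 - 1*47)) = 76 - (-1900 - (-1 - 47)) = 76 - (-1900 - 1*(-48)) = 76 - (-1900 + 48) = 76 - 1*(-1852) = 76 + 1852 = 1928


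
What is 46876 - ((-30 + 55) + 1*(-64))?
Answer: 46915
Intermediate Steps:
46876 - ((-30 + 55) + 1*(-64)) = 46876 - (25 - 64) = 46876 - 1*(-39) = 46876 + 39 = 46915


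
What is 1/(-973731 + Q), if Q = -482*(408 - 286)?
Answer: -1/1032535 ≈ -9.6849e-7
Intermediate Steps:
Q = -58804 (Q = -482*122 = -58804)
1/(-973731 + Q) = 1/(-973731 - 58804) = 1/(-1032535) = -1/1032535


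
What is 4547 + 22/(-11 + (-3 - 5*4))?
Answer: 77288/17 ≈ 4546.4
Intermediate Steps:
4547 + 22/(-11 + (-3 - 5*4)) = 4547 + 22/(-11 + (-3 - 20)) = 4547 + 22/(-11 - 23) = 4547 + 22/(-34) = 4547 - 1/34*22 = 4547 - 11/17 = 77288/17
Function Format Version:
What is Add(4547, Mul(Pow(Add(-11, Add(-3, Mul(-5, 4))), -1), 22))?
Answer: Rational(77288, 17) ≈ 4546.4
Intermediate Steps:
Add(4547, Mul(Pow(Add(-11, Add(-3, Mul(-5, 4))), -1), 22)) = Add(4547, Mul(Pow(Add(-11, Add(-3, -20)), -1), 22)) = Add(4547, Mul(Pow(Add(-11, -23), -1), 22)) = Add(4547, Mul(Pow(-34, -1), 22)) = Add(4547, Mul(Rational(-1, 34), 22)) = Add(4547, Rational(-11, 17)) = Rational(77288, 17)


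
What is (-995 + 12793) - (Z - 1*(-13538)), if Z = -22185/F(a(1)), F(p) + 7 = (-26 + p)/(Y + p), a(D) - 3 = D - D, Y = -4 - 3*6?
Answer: -122583/22 ≈ -5572.0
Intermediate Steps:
Y = -22 (Y = -4 - 18 = -22)
a(D) = 3 (a(D) = 3 + (D - D) = 3 + 0 = 3)
F(p) = -7 + (-26 + p)/(-22 + p)
Z = 84303/22 (Z = -22185*(-22 + 3)/(2*(64 - 3*3)) = -22185*(-19/(2*(64 - 9))) = -22185/(2*(-1/19)*55) = -22185/(-110/19) = -22185*(-19/110) = 84303/22 ≈ 3832.0)
(-995 + 12793) - (Z - 1*(-13538)) = (-995 + 12793) - (84303/22 - 1*(-13538)) = 11798 - (84303/22 + 13538) = 11798 - 1*382139/22 = 11798 - 382139/22 = -122583/22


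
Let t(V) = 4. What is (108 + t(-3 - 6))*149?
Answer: 16688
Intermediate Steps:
(108 + t(-3 - 6))*149 = (108 + 4)*149 = 112*149 = 16688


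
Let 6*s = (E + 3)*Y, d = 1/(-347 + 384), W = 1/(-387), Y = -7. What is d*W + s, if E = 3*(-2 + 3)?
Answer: -100234/14319 ≈ -7.0001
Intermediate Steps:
W = -1/387 ≈ -0.0025840
d = 1/37 ≈ 0.027027
E = 3 (E = 3*1 = 3)
s = -7 (s = ((3 + 3)*(-7))/6 = (6*(-7))/6 = (⅙)*(-42) = -7)
d*W + s = (1/37)*(-1/387) - 7 = -1/14319 - 7 = -100234/14319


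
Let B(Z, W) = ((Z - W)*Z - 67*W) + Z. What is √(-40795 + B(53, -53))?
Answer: I*√31573 ≈ 177.69*I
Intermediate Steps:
B(Z, W) = Z - 67*W + Z*(Z - W) (B(Z, W) = (Z*(Z - W) - 67*W) + Z = (-67*W + Z*(Z - W)) + Z = Z - 67*W + Z*(Z - W))
√(-40795 + B(53, -53)) = √(-40795 + (53 + 53² - 67*(-53) - 1*(-53)*53)) = √(-40795 + (53 + 2809 + 3551 + 2809)) = √(-40795 + 9222) = √(-31573) = I*√31573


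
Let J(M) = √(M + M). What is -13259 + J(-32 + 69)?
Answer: -13259 + √74 ≈ -13250.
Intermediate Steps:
J(M) = √2*√M (J(M) = √(2*M) = √2*√M)
-13259 + J(-32 + 69) = -13259 + √2*√(-32 + 69) = -13259 + √2*√37 = -13259 + √74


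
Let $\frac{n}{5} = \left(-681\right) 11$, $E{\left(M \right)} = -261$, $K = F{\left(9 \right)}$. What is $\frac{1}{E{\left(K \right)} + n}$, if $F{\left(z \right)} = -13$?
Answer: $- \frac{1}{37716} \approx -2.6514 \cdot 10^{-5}$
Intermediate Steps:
$K = -13$
$n = -37455$ ($n = 5 \left(\left(-681\right) 11\right) = 5 \left(-7491\right) = -37455$)
$\frac{1}{E{\left(K \right)} + n} = \frac{1}{-261 - 37455} = \frac{1}{-37716} = - \frac{1}{37716}$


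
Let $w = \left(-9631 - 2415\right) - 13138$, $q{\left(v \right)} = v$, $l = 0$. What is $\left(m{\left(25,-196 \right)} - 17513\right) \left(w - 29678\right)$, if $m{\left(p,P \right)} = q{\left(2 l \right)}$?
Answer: $960798206$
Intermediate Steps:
$m{\left(p,P \right)} = 0$ ($m{\left(p,P \right)} = 2 \cdot 0 = 0$)
$w = -25184$ ($w = -12046 - 13138 = -25184$)
$\left(m{\left(25,-196 \right)} - 17513\right) \left(w - 29678\right) = \left(0 - 17513\right) \left(-25184 - 29678\right) = \left(-17513\right) \left(-54862\right) = 960798206$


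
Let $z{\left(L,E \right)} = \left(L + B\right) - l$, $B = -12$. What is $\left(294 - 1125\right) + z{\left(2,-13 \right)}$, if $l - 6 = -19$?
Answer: $-828$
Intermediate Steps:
$l = -13$ ($l = 6 - 19 = -13$)
$z{\left(L,E \right)} = 1 + L$ ($z{\left(L,E \right)} = \left(L - 12\right) - -13 = \left(-12 + L\right) + 13 = 1 + L$)
$\left(294 - 1125\right) + z{\left(2,-13 \right)} = \left(294 - 1125\right) + \left(1 + 2\right) = -831 + 3 = -828$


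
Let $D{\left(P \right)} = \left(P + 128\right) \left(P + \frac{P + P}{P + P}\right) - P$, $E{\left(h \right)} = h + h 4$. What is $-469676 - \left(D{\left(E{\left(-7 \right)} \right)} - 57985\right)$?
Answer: $-408564$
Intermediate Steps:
$E{\left(h \right)} = 5 h$ ($E{\left(h \right)} = h + 4 h = 5 h$)
$D{\left(P \right)} = - P + \left(1 + P\right) \left(128 + P\right)$ ($D{\left(P \right)} = \left(128 + P\right) \left(P + \frac{2 P}{2 P}\right) - P = \left(128 + P\right) \left(P + 2 P \frac{1}{2 P}\right) - P = \left(128 + P\right) \left(P + 1\right) - P = \left(128 + P\right) \left(1 + P\right) - P = \left(1 + P\right) \left(128 + P\right) - P = - P + \left(1 + P\right) \left(128 + P\right)$)
$-469676 - \left(D{\left(E{\left(-7 \right)} \right)} - 57985\right) = -469676 - \left(\left(128 + \left(5 \left(-7\right)\right)^{2} + 128 \cdot 5 \left(-7\right)\right) - 57985\right) = -469676 - \left(\left(128 + \left(-35\right)^{2} + 128 \left(-35\right)\right) - 57985\right) = -469676 - \left(\left(128 + 1225 - 4480\right) - 57985\right) = -469676 - \left(-3127 - 57985\right) = -469676 - -61112 = -469676 + 61112 = -408564$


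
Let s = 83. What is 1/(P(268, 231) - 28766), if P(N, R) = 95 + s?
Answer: -1/28588 ≈ -3.4980e-5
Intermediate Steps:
P(N, R) = 178 (P(N, R) = 95 + 83 = 178)
1/(P(268, 231) - 28766) = 1/(178 - 28766) = 1/(-28588) = -1/28588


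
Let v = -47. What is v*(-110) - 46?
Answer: 5124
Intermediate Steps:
v*(-110) - 46 = -47*(-110) - 46 = 5170 - 46 = 5124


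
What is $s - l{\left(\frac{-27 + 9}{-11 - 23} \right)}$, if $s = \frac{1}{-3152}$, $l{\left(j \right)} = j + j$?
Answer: $- \frac{56753}{53584} \approx -1.0591$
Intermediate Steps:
$l{\left(j \right)} = 2 j$
$s = - \frac{1}{3152} \approx -0.00031726$
$s - l{\left(\frac{-27 + 9}{-11 - 23} \right)} = - \frac{1}{3152} - 2 \frac{-27 + 9}{-11 - 23} = - \frac{1}{3152} - 2 \left(- \frac{18}{-34}\right) = - \frac{1}{3152} - 2 \left(\left(-18\right) \left(- \frac{1}{34}\right)\right) = - \frac{1}{3152} - 2 \cdot \frac{9}{17} = - \frac{1}{3152} - \frac{18}{17} = - \frac{56753}{53584}$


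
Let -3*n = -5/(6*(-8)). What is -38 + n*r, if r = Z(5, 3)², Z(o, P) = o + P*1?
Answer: -362/9 ≈ -40.222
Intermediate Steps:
Z(o, P) = P + o (Z(o, P) = o + P = P + o)
r = 64 (r = (3 + 5)² = 8² = 64)
n = -5/144 (n = -(-5)/(3*(6*(-8))) = -(-5)/(3*(-48)) = -(-5)*(-1)/(3*48) = -⅓*5/48 = -5/144 ≈ -0.034722)
-38 + n*r = -38 - 5/144*64 = -38 - 20/9 = -362/9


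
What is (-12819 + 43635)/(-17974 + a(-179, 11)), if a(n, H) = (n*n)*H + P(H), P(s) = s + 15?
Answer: 3424/37167 ≈ 0.092125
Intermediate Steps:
P(s) = 15 + s
a(n, H) = 15 + H + H*n² (a(n, H) = (n*n)*H + (15 + H) = n²*H + (15 + H) = H*n² + (15 + H) = 15 + H + H*n²)
(-12819 + 43635)/(-17974 + a(-179, 11)) = (-12819 + 43635)/(-17974 + (15 + 11 + 11*(-179)²)) = 30816/(-17974 + (15 + 11 + 11*32041)) = 30816/(-17974 + (15 + 11 + 352451)) = 30816/(-17974 + 352477) = 30816/334503 = 30816*(1/334503) = 3424/37167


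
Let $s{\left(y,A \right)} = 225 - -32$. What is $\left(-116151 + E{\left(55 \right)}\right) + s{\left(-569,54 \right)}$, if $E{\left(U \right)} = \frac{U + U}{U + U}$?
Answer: $-115893$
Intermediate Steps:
$s{\left(y,A \right)} = 257$ ($s{\left(y,A \right)} = 225 + 32 = 257$)
$E{\left(U \right)} = 1$ ($E{\left(U \right)} = \frac{2 U}{2 U} = 2 U \frac{1}{2 U} = 1$)
$\left(-116151 + E{\left(55 \right)}\right) + s{\left(-569,54 \right)} = \left(-116151 + 1\right) + 257 = -116150 + 257 = -115893$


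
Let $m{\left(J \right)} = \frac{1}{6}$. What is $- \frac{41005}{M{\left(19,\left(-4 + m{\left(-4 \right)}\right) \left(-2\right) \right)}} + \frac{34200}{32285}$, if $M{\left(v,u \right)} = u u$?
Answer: $- \frac{2379305205}{3415753} \approx -696.57$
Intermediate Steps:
$m{\left(J \right)} = \frac{1}{6}$
$M{\left(v,u \right)} = u^{2}$
$- \frac{41005}{M{\left(19,\left(-4 + m{\left(-4 \right)}\right) \left(-2\right) \right)}} + \frac{34200}{32285} = - \frac{41005}{\left(\left(-4 + \frac{1}{6}\right) \left(-2\right)\right)^{2}} + \frac{34200}{32285} = - \frac{41005}{\left(\left(- \frac{23}{6}\right) \left(-2\right)\right)^{2}} + 34200 \cdot \frac{1}{32285} = - \frac{41005}{\left(\frac{23}{3}\right)^{2}} + \frac{6840}{6457} = - \frac{41005}{\frac{529}{9}} + \frac{6840}{6457} = \left(-41005\right) \frac{9}{529} + \frac{6840}{6457} = - \frac{369045}{529} + \frac{6840}{6457} = - \frac{2379305205}{3415753}$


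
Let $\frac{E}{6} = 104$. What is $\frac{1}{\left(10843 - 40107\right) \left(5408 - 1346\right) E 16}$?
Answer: $- \frac{1}{1186801754112} \approx -8.426 \cdot 10^{-13}$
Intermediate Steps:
$E = 624$ ($E = 6 \cdot 104 = 624$)
$\frac{1}{\left(10843 - 40107\right) \left(5408 - 1346\right) E 16} = \frac{1}{\left(10843 - 40107\right) \left(5408 - 1346\right) 624 \cdot 16} = \frac{1}{\left(-29264\right) 4062 \cdot 9984} = \frac{1}{-118870368} \cdot \frac{1}{9984} = \left(- \frac{1}{118870368}\right) \frac{1}{9984} = - \frac{1}{1186801754112}$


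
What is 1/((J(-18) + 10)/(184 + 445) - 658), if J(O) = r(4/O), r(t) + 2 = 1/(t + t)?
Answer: -2516/1655505 ≈ -0.0015198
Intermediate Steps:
r(t) = -2 + 1/(2*t) (r(t) = -2 + 1/(t + t) = -2 + 1/(2*t))
J(O) = -2 + O/8 (J(O) = -2 + 1/(2*((4/O))) = -2 + (O/4)/2 = -2 + O/8)
1/((J(-18) + 10)/(184 + 445) - 658) = 1/(((-2 + (1/8)*(-18)) + 10)/(184 + 445) - 658) = 1/(((-2 - 9/4) + 10)/629 - 658) = 1/((-17/4 + 10)*(1/629) - 658) = 1/((23/4)*(1/629) - 658) = 1/(23/2516 - 658) = 1/(-1655505/2516) = -2516/1655505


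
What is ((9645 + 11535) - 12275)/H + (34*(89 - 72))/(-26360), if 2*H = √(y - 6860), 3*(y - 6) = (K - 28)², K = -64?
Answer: -289/13180 - 8905*I*√36294/6049 ≈ -0.021927 - 280.46*I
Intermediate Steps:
y = 8482/3 (y = 6 + (-64 - 28)²/3 = 6 + (⅓)*(-92)² = 6 + (⅓)*8464 = 6 + 8464/3 = 8482/3 ≈ 2827.3)
H = I*√36294/6 (H = √(8482/3 - 6860)/2 = √(-12098/3)/2 = (I*√36294/3)/2 = I*√36294/6 ≈ 31.752*I)
((9645 + 11535) - 12275)/H + (34*(89 - 72))/(-26360) = ((9645 + 11535) - 12275)/((I*√36294/6)) + (34*(89 - 72))/(-26360) = (21180 - 12275)*(-I*√36294/6049) + (34*17)*(-1/26360) = 8905*(-I*√36294/6049) + 578*(-1/26360) = -8905*I*√36294/6049 - 289/13180 = -289/13180 - 8905*I*√36294/6049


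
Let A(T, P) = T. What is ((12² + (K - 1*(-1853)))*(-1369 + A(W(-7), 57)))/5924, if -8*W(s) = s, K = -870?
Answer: -12335015/47392 ≈ -260.28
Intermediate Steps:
W(s) = -s/8
((12² + (K - 1*(-1853)))*(-1369 + A(W(-7), 57)))/5924 = ((12² + (-870 - 1*(-1853)))*(-1369 - ⅛*(-7)))/5924 = ((144 + (-870 + 1853))*(-1369 + 7/8))*(1/5924) = ((144 + 983)*(-10945/8))*(1/5924) = (1127*(-10945/8))*(1/5924) = -12335015/8*1/5924 = -12335015/47392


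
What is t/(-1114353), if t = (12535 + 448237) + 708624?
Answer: -1169396/1114353 ≈ -1.0494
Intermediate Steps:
t = 1169396 (t = 460772 + 708624 = 1169396)
t/(-1114353) = 1169396/(-1114353) = 1169396*(-1/1114353) = -1169396/1114353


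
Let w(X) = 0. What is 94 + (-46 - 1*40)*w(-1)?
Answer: 94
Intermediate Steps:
94 + (-46 - 1*40)*w(-1) = 94 + (-46 - 1*40)*0 = 94 + (-46 - 40)*0 = 94 - 86*0 = 94 + 0 = 94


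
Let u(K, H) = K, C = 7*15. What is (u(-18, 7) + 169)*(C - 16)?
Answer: 13439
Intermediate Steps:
C = 105
(u(-18, 7) + 169)*(C - 16) = (-18 + 169)*(105 - 16) = 151*89 = 13439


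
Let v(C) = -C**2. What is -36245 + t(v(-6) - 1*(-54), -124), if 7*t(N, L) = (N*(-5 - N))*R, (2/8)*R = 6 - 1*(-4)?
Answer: -270275/7 ≈ -38611.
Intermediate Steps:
R = 40 (R = 4*(6 - 1*(-4)) = 4*(6 + 4) = 4*10 = 40)
t(N, L) = 40*N*(-5 - N)/7 (t(N, L) = ((N*(-5 - N))*40)/7 = (40*N*(-5 - N))/7 = 40*N*(-5 - N)/7)
-36245 + t(v(-6) - 1*(-54), -124) = -36245 - 40*(-1*(-6)**2 - 1*(-54))*(5 + (-1*(-6)**2 - 1*(-54)))/7 = -36245 - 40*(-1*36 + 54)*(5 + (-1*36 + 54))/7 = -36245 - 40*(-36 + 54)*(5 + (-36 + 54))/7 = -36245 - 40/7*18*(5 + 18) = -36245 - 40/7*18*23 = -36245 - 16560/7 = -270275/7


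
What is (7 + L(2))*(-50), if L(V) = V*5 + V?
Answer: -950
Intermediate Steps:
L(V) = 6*V (L(V) = 5*V + V = 6*V)
(7 + L(2))*(-50) = (7 + 6*2)*(-50) = (7 + 12)*(-50) = 19*(-50) = -950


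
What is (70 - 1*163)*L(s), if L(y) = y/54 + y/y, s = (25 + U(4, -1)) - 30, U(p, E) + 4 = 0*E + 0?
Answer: -155/2 ≈ -77.500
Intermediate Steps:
U(p, E) = -4 (U(p, E) = -4 + (0*E + 0) = -4 + (0 + 0) = -4 + 0 = -4)
s = -9 (s = (25 - 4) - 30 = 21 - 30 = -9)
L(y) = 1 + y/54 (L(y) = y*(1/54) + 1 = y/54 + 1 = 1 + y/54)
(70 - 1*163)*L(s) = (70 - 1*163)*(1 + (1/54)*(-9)) = (70 - 163)*(1 - ⅙) = -93*⅚ = -155/2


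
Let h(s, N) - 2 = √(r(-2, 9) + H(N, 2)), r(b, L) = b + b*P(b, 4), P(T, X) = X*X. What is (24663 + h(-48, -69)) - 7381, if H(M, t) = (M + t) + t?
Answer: 17284 + 3*I*√11 ≈ 17284.0 + 9.9499*I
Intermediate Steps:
P(T, X) = X²
H(M, t) = M + 2*t
r(b, L) = 17*b (r(b, L) = b + b*4² = b + b*16 = b + 16*b = 17*b)
h(s, N) = 2 + √(-30 + N) (h(s, N) = 2 + √(17*(-2) + (N + 2*2)) = 2 + √(-34 + (N + 4)) = 2 + √(-34 + (4 + N)) = 2 + √(-30 + N))
(24663 + h(-48, -69)) - 7381 = (24663 + (2 + √(-30 - 69))) - 7381 = (24663 + (2 + √(-99))) - 7381 = (24663 + (2 + 3*I*√11)) - 7381 = (24665 + 3*I*√11) - 7381 = 17284 + 3*I*√11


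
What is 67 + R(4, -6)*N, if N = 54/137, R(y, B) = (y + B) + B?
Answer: 8747/137 ≈ 63.847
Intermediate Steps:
R(y, B) = y + 2*B (R(y, B) = (B + y) + B = y + 2*B)
N = 54/137 (N = 54*(1/137) = 54/137 ≈ 0.39416)
67 + R(4, -6)*N = 67 + (4 + 2*(-6))*(54/137) = 67 + (4 - 12)*(54/137) = 67 - 8*54/137 = 67 - 432/137 = 8747/137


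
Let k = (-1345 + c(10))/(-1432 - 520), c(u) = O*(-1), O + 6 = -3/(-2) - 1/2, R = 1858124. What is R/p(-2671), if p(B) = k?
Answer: 906764512/335 ≈ 2.7068e+6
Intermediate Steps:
O = -5 (O = -6 + (-3/(-2) - 1/2) = -6 + (-3*(-½) - 1*½) = -6 + (3/2 - ½) = -6 + 1 = -5)
c(u) = 5 (c(u) = -5*(-1) = 5)
k = 335/488 (k = (-1345 + 5)/(-1432 - 520) = -1340/(-1952) = -1340*(-1/1952) = 335/488 ≈ 0.68648)
p(B) = 335/488
R/p(-2671) = 1858124/(335/488) = 1858124*(488/335) = 906764512/335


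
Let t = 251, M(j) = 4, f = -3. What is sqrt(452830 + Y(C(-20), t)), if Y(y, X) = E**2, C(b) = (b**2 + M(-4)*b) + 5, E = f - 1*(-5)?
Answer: sqrt(452834) ≈ 672.93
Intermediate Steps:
E = 2 (E = -3 - 1*(-5) = -3 + 5 = 2)
C(b) = 5 + b**2 + 4*b (C(b) = (b**2 + 4*b) + 5 = 5 + b**2 + 4*b)
Y(y, X) = 4 (Y(y, X) = 2**2 = 4)
sqrt(452830 + Y(C(-20), t)) = sqrt(452830 + 4) = sqrt(452834)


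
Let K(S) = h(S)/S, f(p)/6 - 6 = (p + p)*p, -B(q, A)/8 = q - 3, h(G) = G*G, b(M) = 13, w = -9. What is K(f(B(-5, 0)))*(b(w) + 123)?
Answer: 6689568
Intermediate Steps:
h(G) = G²
B(q, A) = 24 - 8*q (B(q, A) = -8*(q - 3) = -8*(-3 + q) = 24 - 8*q)
f(p) = 36 + 12*p² (f(p) = 36 + 6*((p + p)*p) = 36 + 6*((2*p)*p) = 36 + 6*(2*p²) = 36 + 12*p²)
K(S) = S (K(S) = S²/S = S)
K(f(B(-5, 0)))*(b(w) + 123) = (36 + 12*(24 - 8*(-5))²)*(13 + 123) = (36 + 12*(24 + 40)²)*136 = (36 + 12*64²)*136 = (36 + 12*4096)*136 = (36 + 49152)*136 = 49188*136 = 6689568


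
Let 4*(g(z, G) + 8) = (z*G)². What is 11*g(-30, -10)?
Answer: 247412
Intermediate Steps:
g(z, G) = -8 + G²*z²/4 (g(z, G) = -8 + (z*G)²/4 = -8 + (G*z)²/4 = -8 + (G²*z²)/4 = -8 + G²*z²/4)
11*g(-30, -10) = 11*(-8 + (¼)*(-10)²*(-30)²) = 11*(-8 + (¼)*100*900) = 11*(-8 + 22500) = 11*22492 = 247412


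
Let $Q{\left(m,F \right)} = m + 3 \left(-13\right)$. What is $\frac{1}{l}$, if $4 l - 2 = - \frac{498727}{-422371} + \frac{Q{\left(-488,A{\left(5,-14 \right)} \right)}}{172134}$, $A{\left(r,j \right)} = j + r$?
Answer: $\frac{290817638856}{231034103329} \approx 1.2588$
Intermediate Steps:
$Q{\left(m,F \right)} = -39 + m$ ($Q{\left(m,F \right)} = m - 39 = -39 + m$)
$l = \frac{231034103329}{290817638856}$ ($l = \frac{1}{2} + \frac{- \frac{498727}{-422371} + \frac{-39 - 488}{172134}}{4} = \frac{1}{2} + \frac{\left(-498727\right) \left(- \frac{1}{422371}\right) - \frac{527}{172134}}{4} = \frac{1}{2} + \frac{\frac{498727}{422371} - \frac{527}{172134}}{4} = \frac{1}{2} + \frac{1}{4} \cdot \frac{85625283901}{72704409714} = \frac{1}{2} + \frac{85625283901}{290817638856} = \frac{231034103329}{290817638856} \approx 0.79443$)
$\frac{1}{l} = \frac{1}{\frac{231034103329}{290817638856}} = \frac{290817638856}{231034103329}$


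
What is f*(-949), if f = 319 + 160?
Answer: -454571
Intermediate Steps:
f = 479
f*(-949) = 479*(-949) = -454571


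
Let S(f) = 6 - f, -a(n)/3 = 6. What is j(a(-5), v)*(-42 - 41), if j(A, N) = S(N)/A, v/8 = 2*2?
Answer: -1079/9 ≈ -119.89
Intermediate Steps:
a(n) = -18 (a(n) = -3*6 = -18)
v = 32 (v = 8*(2*2) = 8*4 = 32)
j(A, N) = (6 - N)/A
j(a(-5), v)*(-42 - 41) = ((6 - 1*32)/(-18))*(-42 - 41) = -(6 - 32)/18*(-83) = -1/18*(-26)*(-83) = (13/9)*(-83) = -1079/9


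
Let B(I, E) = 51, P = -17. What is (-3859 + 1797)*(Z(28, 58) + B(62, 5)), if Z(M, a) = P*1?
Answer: -70108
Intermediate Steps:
Z(M, a) = -17 (Z(M, a) = -17*1 = -17)
(-3859 + 1797)*(Z(28, 58) + B(62, 5)) = (-3859 + 1797)*(-17 + 51) = -2062*34 = -70108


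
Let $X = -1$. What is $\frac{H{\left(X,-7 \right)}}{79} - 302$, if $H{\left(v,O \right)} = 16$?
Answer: $- \frac{23842}{79} \approx -301.8$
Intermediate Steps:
$\frac{H{\left(X,-7 \right)}}{79} - 302 = \frac{1}{79} \cdot 16 - 302 = \frac{16}{79} - 302 = - \frac{23842}{79}$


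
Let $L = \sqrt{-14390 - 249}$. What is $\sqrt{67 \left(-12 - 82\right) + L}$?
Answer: $\sqrt{-6298 + i \sqrt{14639}} \approx 0.7623 + 79.364 i$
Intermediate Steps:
$L = i \sqrt{14639}$ ($L = \sqrt{-14639} = i \sqrt{14639} \approx 120.99 i$)
$\sqrt{67 \left(-12 - 82\right) + L} = \sqrt{67 \left(-12 - 82\right) + i \sqrt{14639}} = \sqrt{67 \left(-94\right) + i \sqrt{14639}} = \sqrt{-6298 + i \sqrt{14639}}$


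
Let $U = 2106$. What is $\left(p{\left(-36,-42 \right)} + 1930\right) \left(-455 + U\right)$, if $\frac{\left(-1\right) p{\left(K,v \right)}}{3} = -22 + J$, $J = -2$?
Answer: $3305302$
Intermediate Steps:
$p{\left(K,v \right)} = 72$ ($p{\left(K,v \right)} = - 3 \left(-22 - 2\right) = \left(-3\right) \left(-24\right) = 72$)
$\left(p{\left(-36,-42 \right)} + 1930\right) \left(-455 + U\right) = \left(72 + 1930\right) \left(-455 + 2106\right) = 2002 \cdot 1651 = 3305302$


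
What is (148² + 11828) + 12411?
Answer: 46143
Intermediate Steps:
(148² + 11828) + 12411 = (21904 + 11828) + 12411 = 33732 + 12411 = 46143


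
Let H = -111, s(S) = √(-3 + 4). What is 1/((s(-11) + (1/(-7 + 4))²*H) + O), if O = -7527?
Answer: -3/22615 ≈ -0.00013266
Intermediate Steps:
s(S) = 1 (s(S) = √1 = 1)
1/((s(-11) + (1/(-7 + 4))²*H) + O) = 1/((1 + (1/(-7 + 4))²*(-111)) - 7527) = 1/((1 + (1/(-3))²*(-111)) - 7527) = 1/((1 + (-⅓)²*(-111)) - 7527) = 1/((1 + (⅑)*(-111)) - 7527) = 1/((1 - 37/3) - 7527) = 1/(-34/3 - 7527) = 1/(-22615/3) = -3/22615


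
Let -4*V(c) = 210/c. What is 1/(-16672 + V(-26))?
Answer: -52/866839 ≈ -5.9988e-5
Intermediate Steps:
V(c) = -105/(2*c)
1/(-16672 + V(-26)) = 1/(-16672 - 105/2/(-26)) = 1/(-16672 - 105/2*(-1/26)) = 1/(-16672 + 105/52) = 1/(-866839/52) = -52/866839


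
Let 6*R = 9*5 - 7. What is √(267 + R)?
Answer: 2*√615/3 ≈ 16.533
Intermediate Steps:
R = 19/3 (R = (9*5 - 7)/6 = (45 - 7)/6 = (⅙)*38 = 19/3 ≈ 6.3333)
√(267 + R) = √(267 + 19/3) = √(820/3) = 2*√615/3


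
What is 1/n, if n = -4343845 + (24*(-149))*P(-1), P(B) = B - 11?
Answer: -1/4300933 ≈ -2.3251e-7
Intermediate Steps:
P(B) = -11 + B
n = -4300933 (n = -4343845 + (24*(-149))*(-11 - 1) = -4343845 - 3576*(-12) = -4343845 + 42912 = -4300933)
1/n = 1/(-4300933) = -1/4300933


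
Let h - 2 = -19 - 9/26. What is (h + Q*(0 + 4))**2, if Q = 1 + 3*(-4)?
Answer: 2544025/676 ≈ 3763.4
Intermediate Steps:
Q = -11 (Q = 1 - 12 = -11)
h = -451/26 (h = 2 + (-19 - 9/26) = 2 - 503/26 = -451/26 ≈ -17.346)
(h + Q*(0 + 4))**2 = (-451/26 - 11*(0 + 4))**2 = (-451/26 - 11*4)**2 = (-451/26 - 44)**2 = (-1595/26)**2 = 2544025/676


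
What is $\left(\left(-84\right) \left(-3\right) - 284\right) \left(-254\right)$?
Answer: $8128$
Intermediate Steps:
$\left(\left(-84\right) \left(-3\right) - 284\right) \left(-254\right) = \left(252 - 284\right) \left(-254\right) = \left(-32\right) \left(-254\right) = 8128$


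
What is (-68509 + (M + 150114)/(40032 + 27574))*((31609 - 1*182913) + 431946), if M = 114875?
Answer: -649876289883265/33803 ≈ -1.9225e+10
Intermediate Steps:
(-68509 + (M + 150114)/(40032 + 27574))*((31609 - 1*182913) + 431946) = (-68509 + (114875 + 150114)/(40032 + 27574))*((31609 - 1*182913) + 431946) = (-68509 + 264989/67606)*((31609 - 182913) + 431946) = (-68509 + 264989*(1/67606))*(-151304 + 431946) = (-68509 + 264989/67606)*280642 = -4631354465/67606*280642 = -649876289883265/33803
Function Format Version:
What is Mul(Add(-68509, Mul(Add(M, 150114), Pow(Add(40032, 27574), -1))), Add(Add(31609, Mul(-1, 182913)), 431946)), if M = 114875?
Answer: Rational(-649876289883265, 33803) ≈ -1.9225e+10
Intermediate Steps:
Mul(Add(-68509, Mul(Add(M, 150114), Pow(Add(40032, 27574), -1))), Add(Add(31609, Mul(-1, 182913)), 431946)) = Mul(Add(-68509, Mul(Add(114875, 150114), Pow(Add(40032, 27574), -1))), Add(Add(31609, Mul(-1, 182913)), 431946)) = Mul(Add(-68509, Mul(264989, Pow(67606, -1))), Add(Add(31609, -182913), 431946)) = Mul(Add(-68509, Mul(264989, Rational(1, 67606))), Add(-151304, 431946)) = Mul(Add(-68509, Rational(264989, 67606)), 280642) = Mul(Rational(-4631354465, 67606), 280642) = Rational(-649876289883265, 33803)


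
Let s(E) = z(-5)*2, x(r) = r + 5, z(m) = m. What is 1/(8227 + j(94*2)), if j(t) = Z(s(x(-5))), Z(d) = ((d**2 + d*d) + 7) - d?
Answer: 1/8444 ≈ 0.00011843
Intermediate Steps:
x(r) = 5 + r
s(E) = -10 (s(E) = -5*2 = -10)
Z(d) = 7 - d + 2*d**2 (Z(d) = ((d**2 + d**2) + 7) - d = (2*d**2 + 7) - d = (7 + 2*d**2) - d = 7 - d + 2*d**2)
j(t) = 217 (j(t) = 7 - 1*(-10) + 2*(-10)**2 = 7 + 10 + 2*100 = 7 + 10 + 200 = 217)
1/(8227 + j(94*2)) = 1/(8227 + 217) = 1/8444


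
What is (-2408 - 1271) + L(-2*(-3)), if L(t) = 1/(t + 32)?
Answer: -139801/38 ≈ -3679.0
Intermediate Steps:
L(t) = 1/(32 + t)
(-2408 - 1271) + L(-2*(-3)) = (-2408 - 1271) + 1/(32 - 2*(-3)) = -3679 + 1/(32 + 6) = -3679 + 1/38 = -139801/38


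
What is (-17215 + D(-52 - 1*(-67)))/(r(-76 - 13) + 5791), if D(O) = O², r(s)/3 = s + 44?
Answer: -8495/2828 ≈ -3.0039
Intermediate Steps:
r(s) = 132 + 3*s (r(s) = 3*(s + 44) = 3*(44 + s) = 132 + 3*s)
(-17215 + D(-52 - 1*(-67)))/(r(-76 - 13) + 5791) = (-17215 + (-52 - 1*(-67))²)/((132 + 3*(-76 - 13)) + 5791) = (-17215 + (-52 + 67)²)/((132 + 3*(-89)) + 5791) = (-17215 + 15²)/((132 - 267) + 5791) = (-17215 + 225)/(-135 + 5791) = -16990/5656 = -16990*1/5656 = -8495/2828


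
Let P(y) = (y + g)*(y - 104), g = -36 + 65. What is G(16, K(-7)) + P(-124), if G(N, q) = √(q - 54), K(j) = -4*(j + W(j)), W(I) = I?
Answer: 21660 + √2 ≈ 21661.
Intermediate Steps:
K(j) = -8*j (K(j) = -4*(j + j) = -8*j)
g = 29
P(y) = (-104 + y)*(29 + y) (P(y) = (y + 29)*(y - 104) = (29 + y)*(-104 + y) = (-104 + y)*(29 + y))
G(N, q) = √(-54 + q)
G(16, K(-7)) + P(-124) = √(-54 - 8*(-7)) + (-3016 + (-124)² - 75*(-124)) = √(-54 + 56) + (-3016 + 15376 + 9300) = √2 + 21660 = 21660 + √2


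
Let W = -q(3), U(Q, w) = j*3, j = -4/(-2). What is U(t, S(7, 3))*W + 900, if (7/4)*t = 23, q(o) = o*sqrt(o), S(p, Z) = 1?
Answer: 900 - 18*sqrt(3) ≈ 868.82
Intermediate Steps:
q(o) = o**(3/2)
j = 2 (j = -4*(-1/2) = 2)
t = 92/7 (t = (4/7)*23 = 92/7 ≈ 13.143)
U(Q, w) = 6 (U(Q, w) = 2*3 = 6)
W = -3*sqrt(3) (W = -3**(3/2) = -3*sqrt(3) ≈ -5.1962)
U(t, S(7, 3))*W + 900 = 6*(-3*sqrt(3)) + 900 = -18*sqrt(3) + 900 = 900 - 18*sqrt(3)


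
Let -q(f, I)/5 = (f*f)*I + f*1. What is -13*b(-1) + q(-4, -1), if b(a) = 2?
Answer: 74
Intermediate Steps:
q(f, I) = -5*f - 5*I*f² (q(f, I) = -5*((f*f)*I + f*1) = -5*(f²*I + f) = -5*(I*f² + f) = -5*(f + I*f²) = -5*f - 5*I*f²)
-13*b(-1) + q(-4, -1) = -13*2 - 5*(-4)*(1 - 1*(-4)) = -26 - 5*(-4)*(1 + 4) = -26 - 5*(-4)*5 = -26 + 100 = 74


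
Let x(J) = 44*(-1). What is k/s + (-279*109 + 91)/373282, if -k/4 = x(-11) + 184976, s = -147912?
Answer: 5659217822/1150268483 ≈ 4.9199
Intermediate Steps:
x(J) = -44
k = -739728 (k = -4*(-44 + 184976) = -4*184932 = -739728)
k/s + (-279*109 + 91)/373282 = -739728/(-147912) + (-279*109 + 91)/373282 = -739728*(-1/147912) + (-30411 + 91)*(1/373282) = 30822/6163 - 30320*1/373282 = 30822/6163 - 15160/186641 = 5659217822/1150268483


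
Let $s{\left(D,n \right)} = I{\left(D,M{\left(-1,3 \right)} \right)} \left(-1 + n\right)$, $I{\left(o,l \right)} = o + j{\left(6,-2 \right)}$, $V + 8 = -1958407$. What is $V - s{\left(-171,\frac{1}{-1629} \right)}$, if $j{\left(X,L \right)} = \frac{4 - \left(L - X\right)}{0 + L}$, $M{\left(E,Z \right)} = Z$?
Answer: $- \frac{1063515515}{543} \approx -1.9586 \cdot 10^{6}$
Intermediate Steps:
$V = -1958415$ ($V = -8 - 1958407 = -1958415$)
$j{\left(X,L \right)} = \frac{4 + X - L}{L}$
$I{\left(o,l \right)} = -6 + o$ ($I{\left(o,l \right)} = o + \frac{4 + 6 - -2}{-2} = o - \frac{4 + 6 + 2}{2} = o - 6 = -6 + o$)
$s{\left(D,n \right)} = \left(-1 + n\right) \left(-6 + D\right)$ ($s{\left(D,n \right)} = \left(-6 + D\right) \left(-1 + n\right) = \left(-1 + n\right) \left(-6 + D\right)$)
$V - s{\left(-171,\frac{1}{-1629} \right)} = -1958415 - \left(-1 + \frac{1}{-1629}\right) \left(-6 - 171\right) = -1958415 - \left(-1 - \frac{1}{1629}\right) \left(-177\right) = -1958415 - \left(- \frac{1630}{1629}\right) \left(-177\right) = -1958415 - \frac{96170}{543} = - \frac{1063515515}{543}$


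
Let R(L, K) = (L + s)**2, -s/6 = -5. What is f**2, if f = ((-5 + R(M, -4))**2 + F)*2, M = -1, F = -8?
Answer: 1953777746176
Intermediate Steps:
s = 30 (s = -6*(-5) = 30)
R(L, K) = (30 + L)**2 (R(L, K) = (L + 30)**2 = (30 + L)**2)
f = 1397776 (f = ((-5 + (30 - 1)**2)**2 - 8)*2 = ((-5 + 29**2)**2 - 8)*2 = ((-5 + 841)**2 - 8)*2 = (836**2 - 8)*2 = (698896 - 8)*2 = 698888*2 = 1397776)
f**2 = 1397776**2 = 1953777746176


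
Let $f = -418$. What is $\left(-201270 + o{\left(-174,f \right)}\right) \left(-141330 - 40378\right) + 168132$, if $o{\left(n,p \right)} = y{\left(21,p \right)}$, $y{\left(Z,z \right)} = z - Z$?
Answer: $36652307104$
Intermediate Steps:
$o{\left(n,p \right)} = -21 + p$ ($o{\left(n,p \right)} = p - 21 = -21 + p$)
$\left(-201270 + o{\left(-174,f \right)}\right) \left(-141330 - 40378\right) + 168132 = \left(-201270 - 439\right) \left(-141330 - 40378\right) + 168132 = \left(-201270 - 439\right) \left(-181708\right) + 168132 = \left(-201709\right) \left(-181708\right) + 168132 = 36652138972 + 168132 = 36652307104$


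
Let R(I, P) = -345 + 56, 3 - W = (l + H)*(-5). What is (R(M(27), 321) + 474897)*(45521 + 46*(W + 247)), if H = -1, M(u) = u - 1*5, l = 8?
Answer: 27826741648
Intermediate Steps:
M(u) = -5 + u (M(u) = u - 5 = -5 + u)
W = 38 (W = 3 - (8 - 1)*(-5) = 3 - 7*(-5) = 3 - 1*(-35) = 3 + 35 = 38)
R(I, P) = -289
(R(M(27), 321) + 474897)*(45521 + 46*(W + 247)) = (-289 + 474897)*(45521 + 46*(38 + 247)) = 474608*(45521 + 46*285) = 474608*(45521 + 13110) = 474608*58631 = 27826741648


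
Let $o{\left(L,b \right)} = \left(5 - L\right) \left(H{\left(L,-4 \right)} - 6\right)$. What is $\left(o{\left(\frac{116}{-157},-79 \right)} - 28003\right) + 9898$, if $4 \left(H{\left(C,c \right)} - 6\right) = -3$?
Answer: $- \frac{11372643}{628} \approx -18109.0$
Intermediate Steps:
$H{\left(C,c \right)} = \frac{21}{4}$ ($H{\left(C,c \right)} = 6 + \frac{1}{4} \left(-3\right) = 6 - \frac{3}{4} = \frac{21}{4}$)
$o{\left(L,b \right)} = - \frac{15}{4} + \frac{3 L}{4}$ ($o{\left(L,b \right)} = \left(5 - L\right) \left(\frac{21}{4} - 6\right) = \left(5 - L\right) \left(- \frac{3}{4}\right) = - \frac{15}{4} + \frac{3 L}{4}$)
$\left(o{\left(\frac{116}{-157},-79 \right)} - 28003\right) + 9898 = \left(\left(- \frac{15}{4} + \frac{3 \frac{116}{-157}}{4}\right) - 28003\right) + 9898 = \left(\left(- \frac{15}{4} + \frac{3 \cdot 116 \left(- \frac{1}{157}\right)}{4}\right) - 28003\right) + 9898 = \left(\left(- \frac{15}{4} + \frac{3}{4} \left(- \frac{116}{157}\right)\right) - 28003\right) + 9898 = \left(\left(- \frac{15}{4} - \frac{87}{157}\right) - 28003\right) + 9898 = \left(- \frac{2703}{628} - 28003\right) + 9898 = - \frac{17588587}{628} + 9898 = - \frac{11372643}{628}$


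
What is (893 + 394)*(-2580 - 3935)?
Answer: -8384805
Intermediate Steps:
(893 + 394)*(-2580 - 3935) = 1287*(-6515) = -8384805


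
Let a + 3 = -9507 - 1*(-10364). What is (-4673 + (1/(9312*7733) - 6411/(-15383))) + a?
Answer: -4229940707299753/1107725153568 ≈ -3818.6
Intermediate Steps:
a = 854 (a = -3 + (-9507 - 1*(-10364)) = -3 + (-9507 + 10364) = -3 + 857 = 854)
(-4673 + (1/(9312*7733) - 6411/(-15383))) + a = (-4673 + (1/(9312*7733) - 6411/(-15383))) + 854 = (-4673 + ((1/9312)*(1/7733) - 6411*(-1/15383))) + 854 = (-4673 + (1/72009696 + 6411/15383)) + 854 = (-4673 + 461654176439/1107725153568) + 854 = -5175937988446825/1107725153568 + 854 = -4229940707299753/1107725153568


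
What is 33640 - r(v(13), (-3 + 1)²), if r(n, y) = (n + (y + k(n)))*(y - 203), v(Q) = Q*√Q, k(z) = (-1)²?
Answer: 34635 + 2587*√13 ≈ 43963.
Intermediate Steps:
k(z) = 1
v(Q) = Q^(3/2)
r(n, y) = (-203 + y)*(1 + n + y) (r(n, y) = (n + (y + 1))*(y - 203) = (n + (1 + y))*(-203 + y) = (1 + n + y)*(-203 + y) = (-203 + y)*(1 + n + y))
33640 - r(v(13), (-3 + 1)²) = 33640 - (-203 + ((-3 + 1)²)² - 2639*√13 - 202*(-3 + 1)² + 13^(3/2)*(-3 + 1)²) = 33640 - (-203 + ((-2)²)² - 2639*√13 - 202*(-2)² + (13*√13)*(-2)²) = 33640 - (-203 + 4² - 2639*√13 - 202*4 + (13*√13)*4) = 33640 - (-203 + 16 - 2639*√13 - 808 + 52*√13) = 33640 - (-995 - 2587*√13) = 33640 + (995 + 2587*√13) = 34635 + 2587*√13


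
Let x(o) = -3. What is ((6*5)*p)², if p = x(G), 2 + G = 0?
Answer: 8100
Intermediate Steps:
G = -2 (G = -2 + 0 = -2)
p = -3
((6*5)*p)² = ((6*5)*(-3))² = (30*(-3))² = (-90)² = 8100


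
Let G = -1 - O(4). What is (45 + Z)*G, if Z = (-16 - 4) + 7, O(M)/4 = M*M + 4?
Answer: -2592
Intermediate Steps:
O(M) = 16 + 4*M² (O(M) = 4*(M*M + 4) = 4*(M² + 4) = 4*(4 + M²) = 16 + 4*M²)
Z = -13 (Z = -20 + 7 = -13)
G = -81 (G = -1 - (16 + 4*4²) = -1 - (16 + 4*16) = -1 - (16 + 64) = -1 - 1*80 = -1 - 80 = -81)
(45 + Z)*G = (45 - 13)*(-81) = 32*(-81) = -2592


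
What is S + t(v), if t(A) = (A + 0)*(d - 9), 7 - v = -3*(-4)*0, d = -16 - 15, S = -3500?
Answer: -3780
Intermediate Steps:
d = -31
v = 7 (v = 7 - (-3*(-4))*0 = 7 - 12*0 = 7 - 1*0 = 7 + 0 = 7)
t(A) = -40*A (t(A) = (A + 0)*(-31 - 9) = A*(-40) = -40*A)
S + t(v) = -3500 - 40*7 = -3500 - 280 = -3780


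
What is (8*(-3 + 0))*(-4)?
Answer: 96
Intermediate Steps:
(8*(-3 + 0))*(-4) = (8*(-3))*(-4) = -24*(-4) = 96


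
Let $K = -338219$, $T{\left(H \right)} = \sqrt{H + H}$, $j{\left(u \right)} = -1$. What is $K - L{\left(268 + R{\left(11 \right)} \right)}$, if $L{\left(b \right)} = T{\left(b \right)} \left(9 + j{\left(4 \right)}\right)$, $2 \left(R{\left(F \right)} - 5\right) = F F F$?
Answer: $-338219 - 8 \sqrt{1877} \approx -3.3857 \cdot 10^{5}$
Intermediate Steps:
$T{\left(H \right)} = \sqrt{2} \sqrt{H}$ ($T{\left(H \right)} = \sqrt{2 H} = \sqrt{2} \sqrt{H}$)
$R{\left(F \right)} = 5 + \frac{F^{3}}{2}$ ($R{\left(F \right)} = 5 + \frac{F F F}{2} = 5 + \frac{F^{2} F}{2} = 5 + \frac{F^{3}}{2}$)
$L{\left(b \right)} = 8 \sqrt{2} \sqrt{b}$ ($L{\left(b \right)} = \sqrt{2} \sqrt{b} \left(9 - 1\right) = \sqrt{2} \sqrt{b} 8 = 8 \sqrt{2} \sqrt{b}$)
$K - L{\left(268 + R{\left(11 \right)} \right)} = -338219 - 8 \sqrt{2} \sqrt{268 + \left(5 + \frac{11^{3}}{2}\right)} = -338219 - 8 \sqrt{2} \sqrt{268 + \left(5 + \frac{1}{2} \cdot 1331\right)} = -338219 - 8 \sqrt{2} \sqrt{268 + \left(5 + \frac{1331}{2}\right)} = -338219 - 8 \sqrt{2} \sqrt{268 + \frac{1341}{2}} = -338219 - 8 \sqrt{2} \sqrt{\frac{1877}{2}} = -338219 - 8 \sqrt{2} \frac{\sqrt{3754}}{2} = -338219 - 8 \sqrt{1877}$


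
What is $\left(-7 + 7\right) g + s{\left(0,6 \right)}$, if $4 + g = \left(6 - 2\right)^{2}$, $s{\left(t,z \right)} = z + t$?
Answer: $6$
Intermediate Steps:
$s{\left(t,z \right)} = t + z$
$g = 12$ ($g = -4 + \left(6 - 2\right)^{2} = -4 + 4^{2} = -4 + 16 = 12$)
$\left(-7 + 7\right) g + s{\left(0,6 \right)} = \left(-7 + 7\right) 12 + \left(0 + 6\right) = 0 \cdot 12 + 6 = 0 + 6 = 6$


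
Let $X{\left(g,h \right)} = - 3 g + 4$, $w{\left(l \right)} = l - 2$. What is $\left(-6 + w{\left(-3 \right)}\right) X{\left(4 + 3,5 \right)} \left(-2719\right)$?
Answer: $-508453$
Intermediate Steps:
$w{\left(l \right)} = -2 + l$
$X{\left(g,h \right)} = 4 - 3 g$
$\left(-6 + w{\left(-3 \right)}\right) X{\left(4 + 3,5 \right)} \left(-2719\right) = \left(-6 - 5\right) \left(4 - 3 \left(4 + 3\right)\right) \left(-2719\right) = \left(-6 - 5\right) \left(4 - 21\right) \left(-2719\right) = - 11 \left(4 - 21\right) \left(-2719\right) = \left(-11\right) \left(-17\right) \left(-2719\right) = 187 \left(-2719\right) = -508453$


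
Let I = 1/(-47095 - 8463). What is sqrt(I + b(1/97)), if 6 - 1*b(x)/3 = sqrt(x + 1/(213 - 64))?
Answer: sqrt(11605965708688965746 - 133835850851676*sqrt(3555438))/802979774 ≈ 4.1963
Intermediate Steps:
b(x) = 18 - 3*sqrt(1/149 + x) (b(x) = 18 - 3*sqrt(x + 1/(213 - 64)) = 18 - 3*sqrt(x + 1/149) = 18 - 3*sqrt(1/149 + x))
I = -1/55558 (I = 1/(-55558) = -1/55558 ≈ -1.7999e-5)
sqrt(I + b(1/97)) = sqrt(-1/55558 + (18 - 3*sqrt(149 + 22201/97)/149)) = sqrt(-1/55558 + (18 - 3*sqrt(3555438)/14453)) = sqrt(1000043/55558 - 3*sqrt(3555438)/14453)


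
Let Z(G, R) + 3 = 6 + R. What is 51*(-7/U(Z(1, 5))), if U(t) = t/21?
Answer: -7497/8 ≈ -937.13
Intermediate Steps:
Z(G, R) = 3 + R (Z(G, R) = -3 + (6 + R) = 3 + R)
U(t) = t/21 (U(t) = t*(1/21) = t/21)
51*(-7/U(Z(1, 5))) = 51*(-7*21/(3 + 5)) = 51*(-7/((1/21)*8)) = 51*(-7/8/21) = 51*(-7*21/8) = 51*(-147/8) = -7497/8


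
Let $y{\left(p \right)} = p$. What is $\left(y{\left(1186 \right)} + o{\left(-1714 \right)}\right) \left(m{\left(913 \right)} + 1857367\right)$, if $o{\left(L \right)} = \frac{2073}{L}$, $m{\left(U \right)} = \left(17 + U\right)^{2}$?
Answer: $\frac{5528191987177}{1714} \approx 3.2253 \cdot 10^{9}$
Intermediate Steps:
$\left(y{\left(1186 \right)} + o{\left(-1714 \right)}\right) \left(m{\left(913 \right)} + 1857367\right) = \left(1186 + \frac{2073}{-1714}\right) \left(\left(17 + 913\right)^{2} + 1857367\right) = \left(1186 + 2073 \left(- \frac{1}{1714}\right)\right) \left(930^{2} + 1857367\right) = \left(1186 - \frac{2073}{1714}\right) \left(864900 + 1857367\right) = \frac{2030731}{1714} \cdot 2722267 = \frac{5528191987177}{1714}$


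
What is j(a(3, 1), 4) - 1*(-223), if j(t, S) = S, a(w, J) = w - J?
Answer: 227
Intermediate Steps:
j(a(3, 1), 4) - 1*(-223) = 4 - 1*(-223) = 4 + 223 = 227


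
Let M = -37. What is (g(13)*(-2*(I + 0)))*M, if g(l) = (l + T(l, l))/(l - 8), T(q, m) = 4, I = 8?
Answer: 10064/5 ≈ 2012.8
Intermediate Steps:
g(l) = (4 + l)/(-8 + l) (g(l) = (l + 4)/(l - 8) = (4 + l)/(-8 + l))
(g(13)*(-2*(I + 0)))*M = (((4 + 13)/(-8 + 13))*(-2*(8 + 0)))*(-37) = ((17/5)*(-2*8))*(-37) = (((⅕)*17)*(-16))*(-37) = ((17/5)*(-16))*(-37) = -272/5*(-37) = 10064/5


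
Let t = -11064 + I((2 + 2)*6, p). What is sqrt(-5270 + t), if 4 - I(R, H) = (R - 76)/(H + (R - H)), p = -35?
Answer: I*sqrt(587802)/6 ≈ 127.78*I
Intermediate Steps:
I(R, H) = 4 - (-76 + R)/R (I(R, H) = 4 - (R - 76)/(H + (R - H)) = 4 - (-76 + R)/R)
t = -66347/6 (t = -11064 + (3 + 76/(((2 + 2)*6))) = -11064 + (3 + 76/((4*6))) = -11064 + (3 + 76/24) = -11064 + (3 + 76*(1/24)) = -11064 + (3 + 19/6) = -11064 + 37/6 = -66347/6 ≈ -11058.)
sqrt(-5270 + t) = sqrt(-5270 - 66347/6) = sqrt(-97967/6) = I*sqrt(587802)/6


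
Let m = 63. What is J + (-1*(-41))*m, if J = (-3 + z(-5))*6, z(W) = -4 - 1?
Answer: 2535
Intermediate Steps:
z(W) = -5
J = -48 (J = (-3 - 5)*6 = -8*6 = -48)
J + (-1*(-41))*m = -48 - 1*(-41)*63 = -48 + 41*63 = -48 + 2583 = 2535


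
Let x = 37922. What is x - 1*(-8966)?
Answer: 46888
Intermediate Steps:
x - 1*(-8966) = 37922 - 1*(-8966) = 37922 + 8966 = 46888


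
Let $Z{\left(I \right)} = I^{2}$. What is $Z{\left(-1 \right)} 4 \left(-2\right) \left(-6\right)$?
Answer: $48$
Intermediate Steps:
$Z{\left(-1 \right)} 4 \left(-2\right) \left(-6\right) = \left(-1\right)^{2} \cdot 4 \left(-2\right) \left(-6\right) = 1 \left(\left(-8\right) \left(-6\right)\right) = 1 \cdot 48 = 48$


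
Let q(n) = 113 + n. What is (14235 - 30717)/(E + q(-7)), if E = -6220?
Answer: 2747/1019 ≈ 2.6958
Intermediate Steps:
(14235 - 30717)/(E + q(-7)) = (14235 - 30717)/(-6220 + (113 - 7)) = -16482/(-6220 + 106) = -16482/(-6114) = -16482*(-1/6114) = 2747/1019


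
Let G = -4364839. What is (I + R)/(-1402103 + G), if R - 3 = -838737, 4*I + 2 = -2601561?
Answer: 5956499/23067768 ≈ 0.25822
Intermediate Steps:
I = -2601563/4 (I = -1/2 + (1/4)*(-2601561) = -1/2 - 2601561/4 = -2601563/4 ≈ -6.5039e+5)
R = -838734 (R = 3 - 838737 = -838734)
(I + R)/(-1402103 + G) = (-2601563/4 - 838734)/(-1402103 - 4364839) = -5956499/4/(-5766942) = -5956499/4*(-1/5766942) = 5956499/23067768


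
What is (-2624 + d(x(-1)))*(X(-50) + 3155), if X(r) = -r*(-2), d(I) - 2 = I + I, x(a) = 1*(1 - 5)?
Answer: -8034650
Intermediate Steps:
x(a) = -4 (x(a) = 1*(-4) = -4)
d(I) = 2 + 2*I (d(I) = 2 + (I + I) = 2 + 2*I)
X(r) = 2*r
(-2624 + d(x(-1)))*(X(-50) + 3155) = (-2624 + (2 + 2*(-4)))*(2*(-50) + 3155) = (-2624 + (2 - 8))*(-100 + 3155) = (-2624 - 6)*3055 = -2630*3055 = -8034650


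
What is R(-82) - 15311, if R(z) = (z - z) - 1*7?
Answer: -15318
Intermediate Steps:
R(z) = -7 (R(z) = 0 - 7 = -7)
R(-82) - 15311 = -7 - 15311 = -15318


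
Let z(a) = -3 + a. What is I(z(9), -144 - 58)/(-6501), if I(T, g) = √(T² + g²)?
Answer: -2*√10210/6501 ≈ -0.031086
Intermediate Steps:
I(z(9), -144 - 58)/(-6501) = √((-3 + 9)² + (-144 - 58)²)/(-6501) = √(6² + (-202)²)*(-1/6501) = √(36 + 40804)*(-1/6501) = √40840*(-1/6501) = (2*√10210)*(-1/6501) = -2*√10210/6501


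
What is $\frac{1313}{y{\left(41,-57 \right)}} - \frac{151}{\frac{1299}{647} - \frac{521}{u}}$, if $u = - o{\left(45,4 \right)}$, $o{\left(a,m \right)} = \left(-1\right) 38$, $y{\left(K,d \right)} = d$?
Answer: $- \frac{166171223}{16400325} \approx -10.132$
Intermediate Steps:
$o{\left(a,m \right)} = -38$
$u = 38$ ($u = \left(-1\right) \left(-38\right) = 38$)
$\frac{1313}{y{\left(41,-57 \right)}} - \frac{151}{\frac{1299}{647} - \frac{521}{u}} = \frac{1313}{-57} - \frac{151}{\frac{1299}{647} - \frac{521}{38}} = 1313 \left(- \frac{1}{57}\right) - \frac{151}{1299 \cdot \frac{1}{647} - \frac{521}{38}} = - \frac{1313}{57} - \frac{151}{\frac{1299}{647} - \frac{521}{38}} = - \frac{1313}{57} - \frac{151}{- \frac{287725}{24586}} = - \frac{1313}{57} - - \frac{3712486}{287725} = - \frac{1313}{57} + \frac{3712486}{287725} = - \frac{166171223}{16400325}$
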